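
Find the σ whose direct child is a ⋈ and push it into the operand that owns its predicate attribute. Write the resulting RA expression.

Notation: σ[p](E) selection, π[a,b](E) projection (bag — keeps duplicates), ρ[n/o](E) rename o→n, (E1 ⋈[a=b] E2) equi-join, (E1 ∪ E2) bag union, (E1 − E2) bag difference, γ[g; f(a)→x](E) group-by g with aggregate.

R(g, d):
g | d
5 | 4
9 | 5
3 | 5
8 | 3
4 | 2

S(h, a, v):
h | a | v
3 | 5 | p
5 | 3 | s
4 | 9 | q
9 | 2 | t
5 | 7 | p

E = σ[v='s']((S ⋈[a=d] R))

σ filters on v, owned by the left side.
E' = (σ[v='s'](S) ⋈[a=d] R)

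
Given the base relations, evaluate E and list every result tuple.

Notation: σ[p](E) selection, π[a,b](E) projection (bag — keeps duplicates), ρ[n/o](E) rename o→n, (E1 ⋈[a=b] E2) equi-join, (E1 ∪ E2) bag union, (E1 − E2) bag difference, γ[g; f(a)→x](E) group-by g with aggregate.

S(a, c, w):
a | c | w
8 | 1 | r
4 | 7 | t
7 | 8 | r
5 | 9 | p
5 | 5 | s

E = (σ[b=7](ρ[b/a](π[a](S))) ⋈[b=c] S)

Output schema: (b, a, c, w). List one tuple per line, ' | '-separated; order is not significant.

Row counts bottom-up:
  S → 5
  π[a](S) → 5
  ρ[b/a](π[a](S)) → 5
  σ[b=7](ρ[b/a](π[a](S))) → 1
  S → 5
  (σ[b=7](ρ[b/a](π[a](S))) ⋈[b=c] S) → 1

== RESULT ==
b | a | c | w
7 | 4 | 7 | t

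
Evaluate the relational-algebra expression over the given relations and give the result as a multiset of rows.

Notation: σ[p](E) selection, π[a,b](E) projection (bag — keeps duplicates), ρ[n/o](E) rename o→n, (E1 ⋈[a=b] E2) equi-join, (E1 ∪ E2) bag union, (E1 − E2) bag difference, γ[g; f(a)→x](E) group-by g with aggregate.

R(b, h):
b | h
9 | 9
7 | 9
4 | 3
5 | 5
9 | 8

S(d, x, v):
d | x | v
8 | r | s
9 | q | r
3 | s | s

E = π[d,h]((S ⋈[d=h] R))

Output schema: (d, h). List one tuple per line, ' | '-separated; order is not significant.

Subexpression sizes:
  S → 3
  R → 5
  (S ⋈[d=h] R) → 4
  π[d,h]((S ⋈[d=h] R)) → 4

== RESULT ==
d | h
3 | 3
8 | 8
9 | 9
9 | 9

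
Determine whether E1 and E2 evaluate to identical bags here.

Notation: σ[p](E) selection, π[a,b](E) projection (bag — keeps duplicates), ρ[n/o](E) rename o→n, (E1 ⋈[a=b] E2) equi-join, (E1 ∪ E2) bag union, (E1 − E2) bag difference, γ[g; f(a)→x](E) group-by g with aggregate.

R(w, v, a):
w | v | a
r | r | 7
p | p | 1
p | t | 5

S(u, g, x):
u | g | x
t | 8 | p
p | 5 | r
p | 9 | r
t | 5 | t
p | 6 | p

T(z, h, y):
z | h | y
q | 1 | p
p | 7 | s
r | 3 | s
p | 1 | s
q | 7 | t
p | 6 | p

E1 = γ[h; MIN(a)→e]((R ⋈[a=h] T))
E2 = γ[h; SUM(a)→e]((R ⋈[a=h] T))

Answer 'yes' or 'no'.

E1 per-node cardinality:
  R → 3
  T → 6
  (R ⋈[a=h] T) → 4
  γ[h; MIN(a)→e]((R ⋈[a=h] T)) → 2
E2 per-node cardinality:
  R → 3
  T → 6
  (R ⋈[a=h] T) → 4
  γ[h; SUM(a)→e]((R ⋈[a=h] T)) → 2

E1 result:
h | e
1 | 1
7 | 7
E2 result:
h | e
1 | 2
7 | 14
Witness: (1, 1) appears 1× in E1 but 0× in E2.

no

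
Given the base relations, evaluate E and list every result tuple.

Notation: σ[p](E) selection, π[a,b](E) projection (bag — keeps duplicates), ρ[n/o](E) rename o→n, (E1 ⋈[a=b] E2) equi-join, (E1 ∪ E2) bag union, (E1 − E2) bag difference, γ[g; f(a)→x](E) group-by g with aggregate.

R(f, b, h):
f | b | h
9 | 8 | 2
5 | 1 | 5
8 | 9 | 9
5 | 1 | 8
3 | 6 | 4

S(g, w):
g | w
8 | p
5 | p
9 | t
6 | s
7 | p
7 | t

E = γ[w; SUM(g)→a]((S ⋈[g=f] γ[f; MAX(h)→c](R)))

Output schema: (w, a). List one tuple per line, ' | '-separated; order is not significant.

Row counts bottom-up:
  S → 6
  R → 5
  γ[f; MAX(h)→c](R) → 4
  (S ⋈[g=f] γ[f; MAX(h)→c](R)) → 3
  γ[w; SUM(g)→a]((S ⋈[g=f] γ[f; MAX(h)→c](R))) → 2

== RESULT ==
w | a
p | 13
t | 9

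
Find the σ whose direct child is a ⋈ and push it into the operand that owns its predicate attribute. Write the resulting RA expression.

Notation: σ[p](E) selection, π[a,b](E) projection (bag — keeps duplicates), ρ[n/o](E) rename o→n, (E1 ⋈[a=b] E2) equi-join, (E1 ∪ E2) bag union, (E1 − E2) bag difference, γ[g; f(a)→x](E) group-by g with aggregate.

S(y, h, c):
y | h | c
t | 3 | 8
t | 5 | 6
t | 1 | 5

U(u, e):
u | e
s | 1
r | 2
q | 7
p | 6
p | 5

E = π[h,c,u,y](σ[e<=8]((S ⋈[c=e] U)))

σ filters on e, owned by the right side.
E' = π[h,c,u,y]((S ⋈[c=e] σ[e<=8](U)))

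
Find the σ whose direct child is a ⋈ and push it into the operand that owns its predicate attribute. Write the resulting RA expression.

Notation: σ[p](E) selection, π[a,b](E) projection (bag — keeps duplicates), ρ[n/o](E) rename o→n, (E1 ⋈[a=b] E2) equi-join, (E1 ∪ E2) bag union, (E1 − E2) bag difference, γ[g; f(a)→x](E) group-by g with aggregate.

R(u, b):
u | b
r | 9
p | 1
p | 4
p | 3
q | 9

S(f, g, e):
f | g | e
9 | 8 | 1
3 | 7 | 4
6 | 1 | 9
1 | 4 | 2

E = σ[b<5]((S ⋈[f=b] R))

σ filters on b, owned by the right side.
E' = (S ⋈[f=b] σ[b<5](R))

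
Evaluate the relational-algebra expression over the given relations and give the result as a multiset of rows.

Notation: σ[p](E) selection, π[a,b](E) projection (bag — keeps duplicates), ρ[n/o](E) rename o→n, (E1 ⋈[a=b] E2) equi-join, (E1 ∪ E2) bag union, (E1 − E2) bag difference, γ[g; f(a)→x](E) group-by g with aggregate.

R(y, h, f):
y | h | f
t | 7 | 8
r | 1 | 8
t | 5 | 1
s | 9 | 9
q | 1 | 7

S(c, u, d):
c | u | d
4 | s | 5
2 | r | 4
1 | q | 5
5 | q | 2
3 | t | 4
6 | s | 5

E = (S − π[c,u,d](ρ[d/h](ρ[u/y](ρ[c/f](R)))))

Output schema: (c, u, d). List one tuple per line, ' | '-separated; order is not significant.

Per-node cardinality:
  S → 6
  R → 5
  ρ[c/f](R) → 5
  ρ[u/y](ρ[c/f](R)) → 5
  ρ[d/h](ρ[u/y](ρ[c/f](R))) → 5
  π[c,u,d](ρ[d/h](ρ[u/y](ρ[c/f](R)))) → 5
  (S − π[c,u,d](ρ[d/h](ρ[u/y](ρ[c/f](R))))) → 6

== RESULT ==
c | u | d
1 | q | 5
2 | r | 4
3 | t | 4
4 | s | 5
5 | q | 2
6 | s | 5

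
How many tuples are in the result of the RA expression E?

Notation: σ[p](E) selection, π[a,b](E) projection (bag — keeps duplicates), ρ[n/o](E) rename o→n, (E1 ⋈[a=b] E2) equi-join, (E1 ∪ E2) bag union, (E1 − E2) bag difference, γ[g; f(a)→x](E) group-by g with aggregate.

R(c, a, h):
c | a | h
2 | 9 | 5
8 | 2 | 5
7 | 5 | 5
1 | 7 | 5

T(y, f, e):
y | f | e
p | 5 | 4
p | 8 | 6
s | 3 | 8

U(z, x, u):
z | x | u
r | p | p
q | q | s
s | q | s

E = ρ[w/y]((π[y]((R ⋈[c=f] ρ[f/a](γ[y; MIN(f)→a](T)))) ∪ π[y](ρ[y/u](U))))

Per-node cardinality:
  R → 4
  T → 3
  γ[y; MIN(f)→a](T) → 2
  ρ[f/a](γ[y; MIN(f)→a](T)) → 2
  (R ⋈[c=f] ρ[f/a](γ[y; MIN(f)→a](T))) → 0
  π[y]((R ⋈[c=f] ρ[f/a](γ[y; MIN(f)→a](T)))) → 0
  U → 3
  ρ[y/u](U) → 3
  π[y](ρ[y/u](U)) → 3
  (π[y]((R ⋈[c=f] ρ[f/a](γ[y; MIN(f)→a](T)))) ∪ π[y](ρ[y/u](U))) → 3
  ρ[w/y]((π[y]((R ⋈[c=f] ρ[f/a](γ[y; MIN(f)→a](T)))) ∪ π[y](ρ[y/u](U)))) → 3

|E| = 3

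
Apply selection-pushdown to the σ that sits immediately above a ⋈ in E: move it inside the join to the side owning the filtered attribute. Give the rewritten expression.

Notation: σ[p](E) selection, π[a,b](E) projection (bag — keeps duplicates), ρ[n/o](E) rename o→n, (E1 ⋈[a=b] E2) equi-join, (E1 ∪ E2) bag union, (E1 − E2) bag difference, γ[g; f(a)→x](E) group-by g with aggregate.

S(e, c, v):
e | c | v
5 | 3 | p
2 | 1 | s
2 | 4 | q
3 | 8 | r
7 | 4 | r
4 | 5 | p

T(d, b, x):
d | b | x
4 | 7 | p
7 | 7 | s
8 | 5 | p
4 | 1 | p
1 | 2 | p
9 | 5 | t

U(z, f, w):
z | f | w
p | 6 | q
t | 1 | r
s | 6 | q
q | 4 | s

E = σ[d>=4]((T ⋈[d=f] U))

σ filters on d, owned by the left side.
E' = (σ[d>=4](T) ⋈[d=f] U)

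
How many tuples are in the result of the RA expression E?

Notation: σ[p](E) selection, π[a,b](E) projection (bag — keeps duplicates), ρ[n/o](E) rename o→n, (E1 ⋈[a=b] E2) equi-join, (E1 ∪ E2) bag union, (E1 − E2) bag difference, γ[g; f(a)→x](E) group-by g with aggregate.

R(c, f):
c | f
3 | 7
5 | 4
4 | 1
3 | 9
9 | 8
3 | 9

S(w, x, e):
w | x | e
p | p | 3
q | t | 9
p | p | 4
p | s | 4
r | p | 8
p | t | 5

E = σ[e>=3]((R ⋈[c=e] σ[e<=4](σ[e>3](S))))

Stepwise |·|:
  R → 6
  S → 6
  σ[e>3](S) → 5
  σ[e<=4](σ[e>3](S)) → 2
  (R ⋈[c=e] σ[e<=4](σ[e>3](S))) → 2
  σ[e>=3]((R ⋈[c=e] σ[e<=4](σ[e>3](S)))) → 2

|E| = 2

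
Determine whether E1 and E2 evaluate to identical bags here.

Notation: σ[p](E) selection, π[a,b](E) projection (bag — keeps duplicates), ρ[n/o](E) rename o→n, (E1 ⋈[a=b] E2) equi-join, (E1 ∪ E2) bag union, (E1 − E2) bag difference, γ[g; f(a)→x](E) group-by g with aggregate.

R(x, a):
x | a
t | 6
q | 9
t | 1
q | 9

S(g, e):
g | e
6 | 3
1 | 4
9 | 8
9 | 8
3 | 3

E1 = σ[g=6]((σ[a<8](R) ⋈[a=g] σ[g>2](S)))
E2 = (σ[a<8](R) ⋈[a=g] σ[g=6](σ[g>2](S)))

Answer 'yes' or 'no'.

E1 per-node cardinality:
  R → 4
  σ[a<8](R) → 2
  S → 5
  σ[g>2](S) → 4
  (σ[a<8](R) ⋈[a=g] σ[g>2](S)) → 1
  σ[g=6]((σ[a<8](R) ⋈[a=g] σ[g>2](S))) → 1
E2 per-node cardinality:
  R → 4
  σ[a<8](R) → 2
  S → 5
  σ[g>2](S) → 4
  σ[g=6](σ[g>2](S)) → 1
  (σ[a<8](R) ⋈[a=g] σ[g=6](σ[g>2](S))) → 1

E1 and E2 produce the same multiset:
x | a | g | e
t | 6 | 6 | 3

yes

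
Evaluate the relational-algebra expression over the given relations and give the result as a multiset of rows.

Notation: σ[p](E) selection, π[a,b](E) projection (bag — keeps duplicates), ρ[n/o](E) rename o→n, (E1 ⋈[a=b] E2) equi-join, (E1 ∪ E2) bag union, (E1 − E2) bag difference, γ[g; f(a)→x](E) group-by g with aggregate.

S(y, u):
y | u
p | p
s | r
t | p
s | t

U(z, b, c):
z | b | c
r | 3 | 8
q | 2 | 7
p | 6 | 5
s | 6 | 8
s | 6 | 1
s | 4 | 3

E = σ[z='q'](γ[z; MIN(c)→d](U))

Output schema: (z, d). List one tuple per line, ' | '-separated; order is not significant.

Per-node cardinality:
  U → 6
  γ[z; MIN(c)→d](U) → 4
  σ[z='q'](γ[z; MIN(c)→d](U)) → 1

== RESULT ==
z | d
q | 7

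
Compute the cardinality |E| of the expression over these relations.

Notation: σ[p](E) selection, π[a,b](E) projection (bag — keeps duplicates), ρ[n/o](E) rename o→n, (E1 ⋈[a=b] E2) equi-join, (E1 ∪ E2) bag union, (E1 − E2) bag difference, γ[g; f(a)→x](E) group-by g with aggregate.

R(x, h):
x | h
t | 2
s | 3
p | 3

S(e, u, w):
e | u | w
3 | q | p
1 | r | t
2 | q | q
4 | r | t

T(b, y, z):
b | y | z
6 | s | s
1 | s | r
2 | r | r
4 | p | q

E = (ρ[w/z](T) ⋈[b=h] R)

Subexpression sizes:
  T → 4
  ρ[w/z](T) → 4
  R → 3
  (ρ[w/z](T) ⋈[b=h] R) → 1

|E| = 1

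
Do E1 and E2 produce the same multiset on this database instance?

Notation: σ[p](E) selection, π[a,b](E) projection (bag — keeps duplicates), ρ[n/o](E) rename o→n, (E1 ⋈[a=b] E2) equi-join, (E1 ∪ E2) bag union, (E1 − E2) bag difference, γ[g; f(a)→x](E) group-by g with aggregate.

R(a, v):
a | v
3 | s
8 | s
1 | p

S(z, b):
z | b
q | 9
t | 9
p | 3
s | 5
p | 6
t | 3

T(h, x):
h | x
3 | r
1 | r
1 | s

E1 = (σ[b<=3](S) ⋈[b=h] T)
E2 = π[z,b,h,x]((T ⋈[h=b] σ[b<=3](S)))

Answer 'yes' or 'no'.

E1 per-node cardinality:
  S → 6
  σ[b<=3](S) → 2
  T → 3
  (σ[b<=3](S) ⋈[b=h] T) → 2
E2 per-node cardinality:
  T → 3
  S → 6
  σ[b<=3](S) → 2
  (T ⋈[h=b] σ[b<=3](S)) → 2
  π[z,b,h,x]((T ⋈[h=b] σ[b<=3](S))) → 2

E1 and E2 produce the same multiset:
z | b | h | x
p | 3 | 3 | r
t | 3 | 3 | r

yes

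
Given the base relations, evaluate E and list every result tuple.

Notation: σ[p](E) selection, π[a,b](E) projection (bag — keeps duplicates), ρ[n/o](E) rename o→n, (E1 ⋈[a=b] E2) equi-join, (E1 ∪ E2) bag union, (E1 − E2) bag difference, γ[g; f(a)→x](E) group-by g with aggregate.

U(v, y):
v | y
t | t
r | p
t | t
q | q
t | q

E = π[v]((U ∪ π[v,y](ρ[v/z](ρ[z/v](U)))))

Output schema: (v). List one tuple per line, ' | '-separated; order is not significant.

Subexpression sizes:
  U → 5
  U → 5
  ρ[z/v](U) → 5
  ρ[v/z](ρ[z/v](U)) → 5
  π[v,y](ρ[v/z](ρ[z/v](U))) → 5
  (U ∪ π[v,y](ρ[v/z](ρ[z/v](U)))) → 10
  π[v]((U ∪ π[v,y](ρ[v/z](ρ[z/v](U))))) → 10

== RESULT ==
v
q
q
r
r
t
t
t
t
t
t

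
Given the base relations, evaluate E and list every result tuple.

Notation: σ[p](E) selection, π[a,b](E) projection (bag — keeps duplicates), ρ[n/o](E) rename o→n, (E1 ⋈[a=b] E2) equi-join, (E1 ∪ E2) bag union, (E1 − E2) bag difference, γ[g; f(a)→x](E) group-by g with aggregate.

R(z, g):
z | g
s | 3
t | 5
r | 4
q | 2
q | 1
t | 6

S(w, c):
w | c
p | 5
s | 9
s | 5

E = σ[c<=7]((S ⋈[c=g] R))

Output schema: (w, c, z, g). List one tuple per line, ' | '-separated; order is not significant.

Row counts bottom-up:
  S → 3
  R → 6
  (S ⋈[c=g] R) → 2
  σ[c<=7]((S ⋈[c=g] R)) → 2

== RESULT ==
w | c | z | g
p | 5 | t | 5
s | 5 | t | 5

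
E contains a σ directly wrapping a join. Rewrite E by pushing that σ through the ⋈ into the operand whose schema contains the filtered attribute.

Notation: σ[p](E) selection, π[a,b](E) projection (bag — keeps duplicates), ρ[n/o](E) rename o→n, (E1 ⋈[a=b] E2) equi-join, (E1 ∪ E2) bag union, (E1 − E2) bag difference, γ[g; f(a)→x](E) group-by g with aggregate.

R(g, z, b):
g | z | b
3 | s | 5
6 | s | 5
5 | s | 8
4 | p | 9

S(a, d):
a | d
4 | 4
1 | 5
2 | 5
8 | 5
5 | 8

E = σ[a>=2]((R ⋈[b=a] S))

σ filters on a, owned by the right side.
E' = (R ⋈[b=a] σ[a>=2](S))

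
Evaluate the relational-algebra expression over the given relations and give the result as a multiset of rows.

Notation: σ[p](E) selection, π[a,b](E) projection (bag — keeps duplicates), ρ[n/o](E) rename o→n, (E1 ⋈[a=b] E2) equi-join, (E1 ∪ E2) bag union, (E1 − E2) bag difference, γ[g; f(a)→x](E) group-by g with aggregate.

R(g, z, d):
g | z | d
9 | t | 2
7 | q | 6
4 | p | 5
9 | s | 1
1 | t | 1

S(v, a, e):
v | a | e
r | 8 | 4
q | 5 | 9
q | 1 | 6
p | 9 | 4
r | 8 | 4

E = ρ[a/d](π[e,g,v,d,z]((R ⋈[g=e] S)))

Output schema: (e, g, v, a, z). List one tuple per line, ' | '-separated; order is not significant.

Per-node cardinality:
  R → 5
  S → 5
  (R ⋈[g=e] S) → 5
  π[e,g,v,d,z]((R ⋈[g=e] S)) → 5
  ρ[a/d](π[e,g,v,d,z]((R ⋈[g=e] S))) → 5

== RESULT ==
e | g | v | a | z
4 | 4 | p | 5 | p
4 | 4 | r | 5 | p
4 | 4 | r | 5 | p
9 | 9 | q | 1 | s
9 | 9 | q | 2 | t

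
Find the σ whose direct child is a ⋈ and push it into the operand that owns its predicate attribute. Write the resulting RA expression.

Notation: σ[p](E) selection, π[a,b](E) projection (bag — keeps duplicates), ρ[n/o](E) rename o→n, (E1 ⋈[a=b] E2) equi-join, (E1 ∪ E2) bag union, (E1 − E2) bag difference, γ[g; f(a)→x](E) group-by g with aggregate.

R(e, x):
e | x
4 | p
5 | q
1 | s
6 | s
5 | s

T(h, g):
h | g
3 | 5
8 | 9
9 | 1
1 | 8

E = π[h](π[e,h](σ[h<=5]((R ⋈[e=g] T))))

σ filters on h, owned by the right side.
E' = π[h](π[e,h]((R ⋈[e=g] σ[h<=5](T))))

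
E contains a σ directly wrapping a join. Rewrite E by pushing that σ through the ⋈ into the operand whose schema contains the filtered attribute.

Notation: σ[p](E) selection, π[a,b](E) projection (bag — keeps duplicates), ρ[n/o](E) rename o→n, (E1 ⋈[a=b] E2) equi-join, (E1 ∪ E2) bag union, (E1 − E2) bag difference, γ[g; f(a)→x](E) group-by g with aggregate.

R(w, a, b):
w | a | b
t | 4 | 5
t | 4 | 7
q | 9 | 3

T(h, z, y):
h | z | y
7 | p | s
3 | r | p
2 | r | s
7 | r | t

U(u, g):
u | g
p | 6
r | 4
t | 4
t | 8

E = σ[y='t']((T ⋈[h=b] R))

σ filters on y, owned by the left side.
E' = (σ[y='t'](T) ⋈[h=b] R)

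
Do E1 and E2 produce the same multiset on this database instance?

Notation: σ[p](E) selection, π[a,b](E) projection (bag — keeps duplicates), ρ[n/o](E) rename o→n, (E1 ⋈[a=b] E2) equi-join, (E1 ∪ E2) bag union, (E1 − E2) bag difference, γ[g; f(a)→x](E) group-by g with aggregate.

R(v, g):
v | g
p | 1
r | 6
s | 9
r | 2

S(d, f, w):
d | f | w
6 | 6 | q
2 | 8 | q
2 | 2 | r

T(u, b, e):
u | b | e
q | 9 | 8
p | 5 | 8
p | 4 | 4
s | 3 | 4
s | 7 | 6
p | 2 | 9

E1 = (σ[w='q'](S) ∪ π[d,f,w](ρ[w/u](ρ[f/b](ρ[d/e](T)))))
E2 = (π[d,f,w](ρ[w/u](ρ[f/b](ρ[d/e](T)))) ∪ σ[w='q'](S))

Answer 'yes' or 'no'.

E1 per-node cardinality:
  S → 3
  σ[w='q'](S) → 2
  T → 6
  ρ[d/e](T) → 6
  ρ[f/b](ρ[d/e](T)) → 6
  ρ[w/u](ρ[f/b](ρ[d/e](T))) → 6
  π[d,f,w](ρ[w/u](ρ[f/b](ρ[d/e](T)))) → 6
  (σ[w='q'](S) ∪ π[d,f,w](ρ[w/u](ρ[f/b](ρ[d/e](T))))) → 8
E2 per-node cardinality:
  T → 6
  ρ[d/e](T) → 6
  ρ[f/b](ρ[d/e](T)) → 6
  ρ[w/u](ρ[f/b](ρ[d/e](T))) → 6
  π[d,f,w](ρ[w/u](ρ[f/b](ρ[d/e](T)))) → 6
  S → 3
  σ[w='q'](S) → 2
  (π[d,f,w](ρ[w/u](ρ[f/b](ρ[d/e](T)))) ∪ σ[w='q'](S)) → 8

E1 and E2 produce the same multiset:
d | f | w
2 | 8 | q
4 | 3 | s
4 | 4 | p
6 | 6 | q
6 | 7 | s
8 | 5 | p
8 | 9 | q
9 | 2 | p

yes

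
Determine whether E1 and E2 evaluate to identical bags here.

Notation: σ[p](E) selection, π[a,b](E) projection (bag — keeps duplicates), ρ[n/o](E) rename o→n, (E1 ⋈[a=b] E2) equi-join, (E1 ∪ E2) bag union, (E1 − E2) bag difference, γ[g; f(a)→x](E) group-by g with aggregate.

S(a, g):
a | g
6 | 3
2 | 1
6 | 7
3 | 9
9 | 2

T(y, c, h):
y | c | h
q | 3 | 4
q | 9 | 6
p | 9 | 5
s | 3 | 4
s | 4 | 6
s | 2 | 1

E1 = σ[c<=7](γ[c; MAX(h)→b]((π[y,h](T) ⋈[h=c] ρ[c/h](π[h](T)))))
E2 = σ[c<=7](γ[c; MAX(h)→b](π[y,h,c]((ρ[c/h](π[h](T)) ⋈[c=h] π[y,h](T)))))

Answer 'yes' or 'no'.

E1 per-node cardinality:
  T → 6
  π[y,h](T) → 6
  T → 6
  π[h](T) → 6
  ρ[c/h](π[h](T)) → 6
  (π[y,h](T) ⋈[h=c] ρ[c/h](π[h](T))) → 10
  γ[c; MAX(h)→b]((π[y,h](T) ⋈[h=c] ρ[c/h](π[h](T)))) → 4
  σ[c<=7](γ[c; MAX(h)→b]((π[y,h](T) ⋈[h=c] ρ[c/h](π[h](T))))) → 4
E2 per-node cardinality:
  T → 6
  π[h](T) → 6
  ρ[c/h](π[h](T)) → 6
  T → 6
  π[y,h](T) → 6
  (ρ[c/h](π[h](T)) ⋈[c=h] π[y,h](T)) → 10
  π[y,h,c]((ρ[c/h](π[h](T)) ⋈[c=h] π[y,h](T))) → 10
  γ[c; MAX(h)→b](π[y,h,c]((ρ[c/h](π[h](T)) ⋈[c=h] π[y,h](T)))) → 4
  σ[c<=7](γ[c; MAX(h)→b](π[y,h,c]((ρ[c/h](π[h](T)) ⋈[c=h] π[y,h](T))))) → 4

E1 and E2 produce the same multiset:
c | b
1 | 1
4 | 4
5 | 5
6 | 6

yes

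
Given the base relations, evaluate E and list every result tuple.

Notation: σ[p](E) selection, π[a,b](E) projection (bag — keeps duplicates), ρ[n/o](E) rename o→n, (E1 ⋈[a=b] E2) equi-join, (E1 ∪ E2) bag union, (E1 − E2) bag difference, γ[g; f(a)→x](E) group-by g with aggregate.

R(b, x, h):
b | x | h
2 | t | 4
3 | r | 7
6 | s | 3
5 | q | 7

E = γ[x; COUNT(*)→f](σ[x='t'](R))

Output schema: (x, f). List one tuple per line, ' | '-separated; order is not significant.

Per-node cardinality:
  R → 4
  σ[x='t'](R) → 1
  γ[x; COUNT(*)→f](σ[x='t'](R)) → 1

== RESULT ==
x | f
t | 1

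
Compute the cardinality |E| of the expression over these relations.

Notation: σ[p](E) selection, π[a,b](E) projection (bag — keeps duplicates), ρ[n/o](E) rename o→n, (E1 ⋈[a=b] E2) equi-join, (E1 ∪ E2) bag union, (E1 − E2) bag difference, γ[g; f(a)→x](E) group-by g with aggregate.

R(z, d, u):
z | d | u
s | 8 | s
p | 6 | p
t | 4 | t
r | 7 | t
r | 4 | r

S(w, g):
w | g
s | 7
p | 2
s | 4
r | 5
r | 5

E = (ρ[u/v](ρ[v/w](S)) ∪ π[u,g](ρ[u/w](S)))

Stepwise |·|:
  S → 5
  ρ[v/w](S) → 5
  ρ[u/v](ρ[v/w](S)) → 5
  S → 5
  ρ[u/w](S) → 5
  π[u,g](ρ[u/w](S)) → 5
  (ρ[u/v](ρ[v/w](S)) ∪ π[u,g](ρ[u/w](S))) → 10

|E| = 10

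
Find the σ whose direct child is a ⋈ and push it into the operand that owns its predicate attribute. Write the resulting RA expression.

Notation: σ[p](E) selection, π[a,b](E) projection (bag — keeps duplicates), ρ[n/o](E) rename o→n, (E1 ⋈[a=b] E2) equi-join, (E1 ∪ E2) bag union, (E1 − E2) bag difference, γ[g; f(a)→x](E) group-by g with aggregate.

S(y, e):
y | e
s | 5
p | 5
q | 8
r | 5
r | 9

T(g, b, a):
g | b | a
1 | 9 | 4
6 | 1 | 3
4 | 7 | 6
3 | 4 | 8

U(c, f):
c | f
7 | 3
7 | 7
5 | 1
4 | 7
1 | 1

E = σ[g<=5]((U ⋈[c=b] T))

σ filters on g, owned by the right side.
E' = (U ⋈[c=b] σ[g<=5](T))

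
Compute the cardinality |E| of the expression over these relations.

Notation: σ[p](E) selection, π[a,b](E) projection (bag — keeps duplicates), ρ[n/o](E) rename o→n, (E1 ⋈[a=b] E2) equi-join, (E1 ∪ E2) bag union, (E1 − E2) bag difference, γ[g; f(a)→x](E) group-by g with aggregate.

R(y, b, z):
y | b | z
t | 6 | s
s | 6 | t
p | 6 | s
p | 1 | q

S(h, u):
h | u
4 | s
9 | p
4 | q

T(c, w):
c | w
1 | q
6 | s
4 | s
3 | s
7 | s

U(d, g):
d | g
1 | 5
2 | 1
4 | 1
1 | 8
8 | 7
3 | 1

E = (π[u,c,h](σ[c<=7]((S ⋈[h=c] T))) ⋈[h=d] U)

Per-node cardinality:
  S → 3
  T → 5
  (S ⋈[h=c] T) → 2
  σ[c<=7]((S ⋈[h=c] T)) → 2
  π[u,c,h](σ[c<=7]((S ⋈[h=c] T))) → 2
  U → 6
  (π[u,c,h](σ[c<=7]((S ⋈[h=c] T))) ⋈[h=d] U) → 2

|E| = 2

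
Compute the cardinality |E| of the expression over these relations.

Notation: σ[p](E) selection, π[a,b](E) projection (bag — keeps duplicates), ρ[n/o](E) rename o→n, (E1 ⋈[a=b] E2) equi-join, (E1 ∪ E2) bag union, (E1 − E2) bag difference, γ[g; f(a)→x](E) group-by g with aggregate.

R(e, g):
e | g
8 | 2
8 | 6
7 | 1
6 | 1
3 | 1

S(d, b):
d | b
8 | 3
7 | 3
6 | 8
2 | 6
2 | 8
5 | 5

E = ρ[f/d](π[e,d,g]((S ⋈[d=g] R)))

Stepwise |·|:
  S → 6
  R → 5
  (S ⋈[d=g] R) → 3
  π[e,d,g]((S ⋈[d=g] R)) → 3
  ρ[f/d](π[e,d,g]((S ⋈[d=g] R))) → 3

|E| = 3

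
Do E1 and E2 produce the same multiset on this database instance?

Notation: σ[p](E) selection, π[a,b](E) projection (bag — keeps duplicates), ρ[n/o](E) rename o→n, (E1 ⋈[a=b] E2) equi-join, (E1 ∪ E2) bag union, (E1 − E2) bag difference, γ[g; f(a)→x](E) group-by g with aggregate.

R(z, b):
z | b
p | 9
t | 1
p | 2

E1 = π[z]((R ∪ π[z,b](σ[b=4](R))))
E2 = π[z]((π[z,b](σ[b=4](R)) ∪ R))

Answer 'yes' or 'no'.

E1 subexpression sizes:
  R → 3
  R → 3
  σ[b=4](R) → 0
  π[z,b](σ[b=4](R)) → 0
  (R ∪ π[z,b](σ[b=4](R))) → 3
  π[z]((R ∪ π[z,b](σ[b=4](R)))) → 3
E2 subexpression sizes:
  R → 3
  σ[b=4](R) → 0
  π[z,b](σ[b=4](R)) → 0
  R → 3
  (π[z,b](σ[b=4](R)) ∪ R) → 3
  π[z]((π[z,b](σ[b=4](R)) ∪ R)) → 3

E1 and E2 produce the same multiset:
z
p
p
t

yes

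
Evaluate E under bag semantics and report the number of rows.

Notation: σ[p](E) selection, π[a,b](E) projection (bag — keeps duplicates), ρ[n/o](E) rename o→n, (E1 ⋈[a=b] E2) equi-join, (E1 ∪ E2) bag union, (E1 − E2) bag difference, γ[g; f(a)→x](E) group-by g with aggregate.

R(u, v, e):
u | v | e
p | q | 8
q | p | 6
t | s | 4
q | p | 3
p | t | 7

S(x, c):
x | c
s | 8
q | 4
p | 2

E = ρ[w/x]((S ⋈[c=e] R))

Stepwise |·|:
  S → 3
  R → 5
  (S ⋈[c=e] R) → 2
  ρ[w/x]((S ⋈[c=e] R)) → 2

|E| = 2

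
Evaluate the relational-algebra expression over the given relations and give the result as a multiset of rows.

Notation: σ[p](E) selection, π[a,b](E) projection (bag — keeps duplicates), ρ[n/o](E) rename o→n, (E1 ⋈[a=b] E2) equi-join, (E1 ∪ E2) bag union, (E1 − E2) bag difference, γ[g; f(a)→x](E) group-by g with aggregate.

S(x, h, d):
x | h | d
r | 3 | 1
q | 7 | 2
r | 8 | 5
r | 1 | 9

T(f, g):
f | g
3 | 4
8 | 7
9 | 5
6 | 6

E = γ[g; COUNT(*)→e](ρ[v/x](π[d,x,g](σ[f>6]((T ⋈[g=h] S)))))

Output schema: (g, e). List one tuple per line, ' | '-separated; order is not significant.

Per-node cardinality:
  T → 4
  S → 4
  (T ⋈[g=h] S) → 1
  σ[f>6]((T ⋈[g=h] S)) → 1
  π[d,x,g](σ[f>6]((T ⋈[g=h] S))) → 1
  ρ[v/x](π[d,x,g](σ[f>6]((T ⋈[g=h] S)))) → 1
  γ[g; COUNT(*)→e](ρ[v/x](π[d,x,g](σ[f>6]((T ⋈[g=h] S))))) → 1

== RESULT ==
g | e
7 | 1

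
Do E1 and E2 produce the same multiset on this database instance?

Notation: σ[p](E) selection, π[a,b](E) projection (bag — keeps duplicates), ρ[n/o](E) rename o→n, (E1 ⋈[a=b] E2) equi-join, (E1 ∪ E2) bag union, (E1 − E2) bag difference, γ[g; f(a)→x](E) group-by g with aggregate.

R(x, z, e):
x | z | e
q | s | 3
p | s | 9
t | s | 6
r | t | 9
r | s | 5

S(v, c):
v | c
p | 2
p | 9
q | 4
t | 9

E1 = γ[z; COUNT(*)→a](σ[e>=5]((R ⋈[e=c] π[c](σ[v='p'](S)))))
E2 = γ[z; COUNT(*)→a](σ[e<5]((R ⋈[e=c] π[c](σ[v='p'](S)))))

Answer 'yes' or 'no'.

E1 subexpression sizes:
  R → 5
  S → 4
  σ[v='p'](S) → 2
  π[c](σ[v='p'](S)) → 2
  (R ⋈[e=c] π[c](σ[v='p'](S))) → 2
  σ[e>=5]((R ⋈[e=c] π[c](σ[v='p'](S)))) → 2
  γ[z; COUNT(*)→a](σ[e>=5]((R ⋈[e=c] π[c](σ[v='p'](S))))) → 2
E2 subexpression sizes:
  R → 5
  S → 4
  σ[v='p'](S) → 2
  π[c](σ[v='p'](S)) → 2
  (R ⋈[e=c] π[c](σ[v='p'](S))) → 2
  σ[e<5]((R ⋈[e=c] π[c](σ[v='p'](S)))) → 0
  γ[z; COUNT(*)→a](σ[e<5]((R ⋈[e=c] π[c](σ[v='p'](S))))) → 0

E1 result:
z | a
s | 1
t | 1
E2 result:
z | a
(0 rows)
Witness: ('s', 1) appears 1× in E1 but 0× in E2.

no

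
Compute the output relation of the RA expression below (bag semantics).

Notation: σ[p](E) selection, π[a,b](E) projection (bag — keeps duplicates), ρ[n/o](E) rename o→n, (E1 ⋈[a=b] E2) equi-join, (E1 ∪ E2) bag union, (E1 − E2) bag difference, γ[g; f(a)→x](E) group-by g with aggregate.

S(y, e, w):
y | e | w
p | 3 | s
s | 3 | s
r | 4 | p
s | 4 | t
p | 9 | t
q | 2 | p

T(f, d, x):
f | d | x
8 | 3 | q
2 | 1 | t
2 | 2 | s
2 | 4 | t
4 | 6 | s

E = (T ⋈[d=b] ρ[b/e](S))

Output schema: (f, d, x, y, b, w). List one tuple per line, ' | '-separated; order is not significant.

Subexpression sizes:
  T → 5
  S → 6
  ρ[b/e](S) → 6
  (T ⋈[d=b] ρ[b/e](S)) → 5

== RESULT ==
f | d | x | y | b | w
2 | 2 | s | q | 2 | p
2 | 4 | t | r | 4 | p
2 | 4 | t | s | 4 | t
8 | 3 | q | p | 3 | s
8 | 3 | q | s | 3 | s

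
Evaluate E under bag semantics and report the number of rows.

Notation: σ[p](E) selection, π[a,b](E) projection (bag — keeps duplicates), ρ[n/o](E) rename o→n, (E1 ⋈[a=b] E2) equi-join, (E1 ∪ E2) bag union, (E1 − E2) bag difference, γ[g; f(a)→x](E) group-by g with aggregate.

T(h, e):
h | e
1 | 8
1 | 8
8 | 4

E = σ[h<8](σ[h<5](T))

Stepwise |·|:
  T → 3
  σ[h<5](T) → 2
  σ[h<8](σ[h<5](T)) → 2

|E| = 2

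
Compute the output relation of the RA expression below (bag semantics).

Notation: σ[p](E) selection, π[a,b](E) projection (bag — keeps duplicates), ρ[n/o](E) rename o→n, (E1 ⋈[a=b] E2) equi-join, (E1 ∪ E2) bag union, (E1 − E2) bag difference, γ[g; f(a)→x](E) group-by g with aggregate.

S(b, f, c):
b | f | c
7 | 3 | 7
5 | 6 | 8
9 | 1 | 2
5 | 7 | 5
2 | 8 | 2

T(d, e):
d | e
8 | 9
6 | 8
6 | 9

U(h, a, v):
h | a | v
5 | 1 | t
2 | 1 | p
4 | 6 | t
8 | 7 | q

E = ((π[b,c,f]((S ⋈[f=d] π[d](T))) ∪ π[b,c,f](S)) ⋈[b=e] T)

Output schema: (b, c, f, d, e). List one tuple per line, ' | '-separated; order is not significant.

Subexpression sizes:
  S → 5
  T → 3
  π[d](T) → 3
  (S ⋈[f=d] π[d](T)) → 3
  π[b,c,f]((S ⋈[f=d] π[d](T))) → 3
  S → 5
  π[b,c,f](S) → 5
  (π[b,c,f]((S ⋈[f=d] π[d](T))) ∪ π[b,c,f](S)) → 8
  T → 3
  ((π[b,c,f]((S ⋈[f=d] π[d](T))) ∪ π[b,c,f](S)) ⋈[b=e] T) → 2

== RESULT ==
b | c | f | d | e
9 | 2 | 1 | 6 | 9
9 | 2 | 1 | 8 | 9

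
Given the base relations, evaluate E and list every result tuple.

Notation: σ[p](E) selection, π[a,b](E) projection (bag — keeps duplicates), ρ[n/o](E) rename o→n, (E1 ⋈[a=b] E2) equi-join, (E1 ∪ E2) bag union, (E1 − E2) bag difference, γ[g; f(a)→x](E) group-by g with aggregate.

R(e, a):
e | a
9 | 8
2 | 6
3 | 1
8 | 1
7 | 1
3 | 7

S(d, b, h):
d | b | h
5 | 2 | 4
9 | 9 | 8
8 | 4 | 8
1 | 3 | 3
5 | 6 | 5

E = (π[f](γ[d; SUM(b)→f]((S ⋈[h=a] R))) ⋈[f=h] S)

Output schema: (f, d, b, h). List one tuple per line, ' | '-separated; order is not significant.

Stepwise |·|:
  S → 5
  R → 6
  (S ⋈[h=a] R) → 2
  γ[d; SUM(b)→f]((S ⋈[h=a] R)) → 2
  π[f](γ[d; SUM(b)→f]((S ⋈[h=a] R))) → 2
  S → 5
  (π[f](γ[d; SUM(b)→f]((S ⋈[h=a] R))) ⋈[f=h] S) → 1

== RESULT ==
f | d | b | h
4 | 5 | 2 | 4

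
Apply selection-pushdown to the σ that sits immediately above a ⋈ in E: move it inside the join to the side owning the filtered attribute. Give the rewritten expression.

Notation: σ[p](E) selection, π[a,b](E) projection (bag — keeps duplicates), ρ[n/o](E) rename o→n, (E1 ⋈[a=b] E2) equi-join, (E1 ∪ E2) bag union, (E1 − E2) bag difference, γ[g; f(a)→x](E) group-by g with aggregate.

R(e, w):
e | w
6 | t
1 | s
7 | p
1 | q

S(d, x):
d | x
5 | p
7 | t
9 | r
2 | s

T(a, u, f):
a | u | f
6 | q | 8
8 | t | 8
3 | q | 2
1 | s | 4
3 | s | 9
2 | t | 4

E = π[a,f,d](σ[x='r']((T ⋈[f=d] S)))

σ filters on x, owned by the right side.
E' = π[a,f,d]((T ⋈[f=d] σ[x='r'](S)))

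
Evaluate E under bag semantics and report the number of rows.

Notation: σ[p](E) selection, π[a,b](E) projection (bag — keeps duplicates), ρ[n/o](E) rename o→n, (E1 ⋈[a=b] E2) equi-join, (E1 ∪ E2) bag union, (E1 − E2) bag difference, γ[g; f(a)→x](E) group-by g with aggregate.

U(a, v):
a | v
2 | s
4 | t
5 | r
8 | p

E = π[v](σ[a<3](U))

Subexpression sizes:
  U → 4
  σ[a<3](U) → 1
  π[v](σ[a<3](U)) → 1

|E| = 1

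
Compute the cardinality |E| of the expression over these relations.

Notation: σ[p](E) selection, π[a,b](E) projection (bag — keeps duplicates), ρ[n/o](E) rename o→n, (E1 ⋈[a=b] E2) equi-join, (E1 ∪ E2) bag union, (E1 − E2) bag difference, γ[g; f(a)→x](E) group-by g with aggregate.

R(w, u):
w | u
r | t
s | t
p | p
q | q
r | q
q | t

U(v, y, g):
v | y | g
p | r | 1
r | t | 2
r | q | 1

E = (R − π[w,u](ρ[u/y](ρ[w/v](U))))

Subexpression sizes:
  R → 6
  U → 3
  ρ[w/v](U) → 3
  ρ[u/y](ρ[w/v](U)) → 3
  π[w,u](ρ[u/y](ρ[w/v](U))) → 3
  (R − π[w,u](ρ[u/y](ρ[w/v](U)))) → 4

|E| = 4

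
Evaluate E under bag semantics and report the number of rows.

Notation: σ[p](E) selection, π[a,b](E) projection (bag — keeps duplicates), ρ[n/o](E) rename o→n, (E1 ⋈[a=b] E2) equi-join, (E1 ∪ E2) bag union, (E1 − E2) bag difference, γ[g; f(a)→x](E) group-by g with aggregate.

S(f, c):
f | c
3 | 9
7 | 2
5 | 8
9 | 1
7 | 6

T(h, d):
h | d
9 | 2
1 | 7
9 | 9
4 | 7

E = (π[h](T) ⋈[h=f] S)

Per-node cardinality:
  T → 4
  π[h](T) → 4
  S → 5
  (π[h](T) ⋈[h=f] S) → 2

|E| = 2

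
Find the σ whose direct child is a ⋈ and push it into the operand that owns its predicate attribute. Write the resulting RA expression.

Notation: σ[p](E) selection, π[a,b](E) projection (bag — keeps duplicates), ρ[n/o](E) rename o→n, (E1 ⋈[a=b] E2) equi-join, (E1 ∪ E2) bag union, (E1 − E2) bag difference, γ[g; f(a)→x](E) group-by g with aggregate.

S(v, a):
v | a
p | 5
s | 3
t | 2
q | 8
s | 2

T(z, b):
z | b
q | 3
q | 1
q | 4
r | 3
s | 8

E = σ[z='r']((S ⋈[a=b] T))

σ filters on z, owned by the right side.
E' = (S ⋈[a=b] σ[z='r'](T))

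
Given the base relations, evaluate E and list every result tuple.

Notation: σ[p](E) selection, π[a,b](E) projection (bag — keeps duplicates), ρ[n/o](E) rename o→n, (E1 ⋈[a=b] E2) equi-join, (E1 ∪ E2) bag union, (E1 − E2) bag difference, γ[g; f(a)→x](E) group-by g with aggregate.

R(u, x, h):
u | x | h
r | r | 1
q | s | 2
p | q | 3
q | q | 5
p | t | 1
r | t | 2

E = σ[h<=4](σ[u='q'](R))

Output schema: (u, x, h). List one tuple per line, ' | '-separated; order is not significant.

Subexpression sizes:
  R → 6
  σ[u='q'](R) → 2
  σ[h<=4](σ[u='q'](R)) → 1

== RESULT ==
u | x | h
q | s | 2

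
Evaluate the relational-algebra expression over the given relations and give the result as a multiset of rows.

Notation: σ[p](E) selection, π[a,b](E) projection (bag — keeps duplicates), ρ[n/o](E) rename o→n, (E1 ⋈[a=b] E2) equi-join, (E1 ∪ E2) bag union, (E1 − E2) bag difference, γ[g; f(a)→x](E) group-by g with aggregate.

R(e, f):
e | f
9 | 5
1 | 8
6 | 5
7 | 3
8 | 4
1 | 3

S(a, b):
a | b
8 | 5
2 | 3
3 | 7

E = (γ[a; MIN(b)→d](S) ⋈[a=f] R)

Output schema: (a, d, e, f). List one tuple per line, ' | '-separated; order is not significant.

Row counts bottom-up:
  S → 3
  γ[a; MIN(b)→d](S) → 3
  R → 6
  (γ[a; MIN(b)→d](S) ⋈[a=f] R) → 3

== RESULT ==
a | d | e | f
3 | 7 | 1 | 3
3 | 7 | 7 | 3
8 | 5 | 1 | 8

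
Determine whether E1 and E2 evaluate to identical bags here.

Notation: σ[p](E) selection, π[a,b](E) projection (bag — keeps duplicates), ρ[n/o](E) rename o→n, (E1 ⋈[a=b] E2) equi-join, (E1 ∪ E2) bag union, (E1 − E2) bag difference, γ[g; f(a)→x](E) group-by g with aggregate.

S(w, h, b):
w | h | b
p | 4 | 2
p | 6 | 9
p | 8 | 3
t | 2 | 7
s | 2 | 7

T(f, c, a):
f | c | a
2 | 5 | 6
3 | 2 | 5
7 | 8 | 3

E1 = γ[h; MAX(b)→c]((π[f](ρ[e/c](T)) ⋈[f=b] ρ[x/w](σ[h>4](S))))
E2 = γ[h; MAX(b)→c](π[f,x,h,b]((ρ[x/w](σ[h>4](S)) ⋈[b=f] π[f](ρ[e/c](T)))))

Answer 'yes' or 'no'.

E1 row counts bottom-up:
  T → 3
  ρ[e/c](T) → 3
  π[f](ρ[e/c](T)) → 3
  S → 5
  σ[h>4](S) → 2
  ρ[x/w](σ[h>4](S)) → 2
  (π[f](ρ[e/c](T)) ⋈[f=b] ρ[x/w](σ[h>4](S))) → 1
  γ[h; MAX(b)→c]((π[f](ρ[e/c](T)) ⋈[f=b] ρ[x/w](σ[h>4](S)))) → 1
E2 row counts bottom-up:
  S → 5
  σ[h>4](S) → 2
  ρ[x/w](σ[h>4](S)) → 2
  T → 3
  ρ[e/c](T) → 3
  π[f](ρ[e/c](T)) → 3
  (ρ[x/w](σ[h>4](S)) ⋈[b=f] π[f](ρ[e/c](T))) → 1
  π[f,x,h,b]((ρ[x/w](σ[h>4](S)) ⋈[b=f] π[f](ρ[e/c](T)))) → 1
  γ[h; MAX(b)→c](π[f,x,h,b]((ρ[x/w](σ[h>4](S)) ⋈[b=f] π[f](ρ[e/c](T))))) → 1

E1 and E2 produce the same multiset:
h | c
8 | 3

yes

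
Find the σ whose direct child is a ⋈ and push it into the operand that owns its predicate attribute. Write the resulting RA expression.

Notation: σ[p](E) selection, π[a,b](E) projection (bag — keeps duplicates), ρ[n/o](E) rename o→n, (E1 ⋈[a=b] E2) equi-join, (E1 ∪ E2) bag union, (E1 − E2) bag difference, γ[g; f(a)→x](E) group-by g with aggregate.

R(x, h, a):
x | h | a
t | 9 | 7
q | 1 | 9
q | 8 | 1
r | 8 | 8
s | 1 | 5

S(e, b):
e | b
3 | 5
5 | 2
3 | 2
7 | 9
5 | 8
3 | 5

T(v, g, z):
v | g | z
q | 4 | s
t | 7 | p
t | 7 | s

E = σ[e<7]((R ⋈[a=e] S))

σ filters on e, owned by the right side.
E' = (R ⋈[a=e] σ[e<7](S))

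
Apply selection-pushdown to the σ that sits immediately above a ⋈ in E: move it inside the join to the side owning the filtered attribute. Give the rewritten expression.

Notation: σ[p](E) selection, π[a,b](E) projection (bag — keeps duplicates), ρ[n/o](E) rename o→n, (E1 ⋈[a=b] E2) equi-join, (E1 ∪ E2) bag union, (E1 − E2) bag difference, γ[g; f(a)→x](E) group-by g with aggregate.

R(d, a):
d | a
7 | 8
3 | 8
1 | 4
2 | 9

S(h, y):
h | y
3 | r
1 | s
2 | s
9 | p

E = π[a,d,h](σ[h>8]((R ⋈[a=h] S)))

σ filters on h, owned by the right side.
E' = π[a,d,h]((R ⋈[a=h] σ[h>8](S)))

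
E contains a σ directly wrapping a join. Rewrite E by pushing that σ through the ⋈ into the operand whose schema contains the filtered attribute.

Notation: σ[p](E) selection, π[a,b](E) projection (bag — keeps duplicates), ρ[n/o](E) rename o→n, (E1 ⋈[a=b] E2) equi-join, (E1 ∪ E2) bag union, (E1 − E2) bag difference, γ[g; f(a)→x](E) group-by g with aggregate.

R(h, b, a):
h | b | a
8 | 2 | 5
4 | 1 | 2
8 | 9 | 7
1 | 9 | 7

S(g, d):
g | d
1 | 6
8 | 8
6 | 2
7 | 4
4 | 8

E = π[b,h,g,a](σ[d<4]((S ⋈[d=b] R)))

σ filters on d, owned by the left side.
E' = π[b,h,g,a]((σ[d<4](S) ⋈[d=b] R))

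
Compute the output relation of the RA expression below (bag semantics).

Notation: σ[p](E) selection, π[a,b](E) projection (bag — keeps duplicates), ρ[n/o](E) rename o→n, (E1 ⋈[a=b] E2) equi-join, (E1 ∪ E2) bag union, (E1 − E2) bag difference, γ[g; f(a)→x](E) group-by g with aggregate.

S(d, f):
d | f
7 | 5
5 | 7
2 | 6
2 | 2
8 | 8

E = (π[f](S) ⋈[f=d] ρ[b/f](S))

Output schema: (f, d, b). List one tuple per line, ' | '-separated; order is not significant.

Subexpression sizes:
  S → 5
  π[f](S) → 5
  S → 5
  ρ[b/f](S) → 5
  (π[f](S) ⋈[f=d] ρ[b/f](S)) → 5

== RESULT ==
f | d | b
2 | 2 | 2
2 | 2 | 6
5 | 5 | 7
7 | 7 | 5
8 | 8 | 8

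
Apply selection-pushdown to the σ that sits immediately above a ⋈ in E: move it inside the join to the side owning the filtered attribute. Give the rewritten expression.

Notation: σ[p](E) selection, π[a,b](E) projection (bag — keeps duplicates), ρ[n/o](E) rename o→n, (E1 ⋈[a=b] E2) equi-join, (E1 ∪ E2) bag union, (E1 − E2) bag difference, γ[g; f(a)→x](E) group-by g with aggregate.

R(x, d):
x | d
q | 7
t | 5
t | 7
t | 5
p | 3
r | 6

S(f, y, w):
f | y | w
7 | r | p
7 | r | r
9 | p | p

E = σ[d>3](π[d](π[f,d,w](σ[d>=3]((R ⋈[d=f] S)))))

σ filters on d, owned by the left side.
E' = σ[d>3](π[d](π[f,d,w]((σ[d>=3](R) ⋈[d=f] S))))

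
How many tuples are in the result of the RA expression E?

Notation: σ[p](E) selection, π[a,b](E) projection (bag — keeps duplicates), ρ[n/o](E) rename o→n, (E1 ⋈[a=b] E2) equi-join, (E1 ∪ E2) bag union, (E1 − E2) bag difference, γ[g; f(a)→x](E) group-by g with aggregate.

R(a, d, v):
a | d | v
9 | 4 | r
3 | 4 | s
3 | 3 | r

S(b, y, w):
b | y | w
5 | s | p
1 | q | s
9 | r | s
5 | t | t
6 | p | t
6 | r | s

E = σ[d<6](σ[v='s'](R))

Per-node cardinality:
  R → 3
  σ[v='s'](R) → 1
  σ[d<6](σ[v='s'](R)) → 1

|E| = 1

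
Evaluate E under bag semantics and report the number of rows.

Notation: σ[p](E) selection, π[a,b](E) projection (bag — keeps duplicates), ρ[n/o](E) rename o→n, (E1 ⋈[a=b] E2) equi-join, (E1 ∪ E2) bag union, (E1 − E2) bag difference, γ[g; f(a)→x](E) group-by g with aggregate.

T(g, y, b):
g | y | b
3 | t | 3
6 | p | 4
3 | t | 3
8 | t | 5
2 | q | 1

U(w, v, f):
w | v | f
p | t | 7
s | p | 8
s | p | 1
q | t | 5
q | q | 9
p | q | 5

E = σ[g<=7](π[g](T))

Per-node cardinality:
  T → 5
  π[g](T) → 5
  σ[g<=7](π[g](T)) → 4

|E| = 4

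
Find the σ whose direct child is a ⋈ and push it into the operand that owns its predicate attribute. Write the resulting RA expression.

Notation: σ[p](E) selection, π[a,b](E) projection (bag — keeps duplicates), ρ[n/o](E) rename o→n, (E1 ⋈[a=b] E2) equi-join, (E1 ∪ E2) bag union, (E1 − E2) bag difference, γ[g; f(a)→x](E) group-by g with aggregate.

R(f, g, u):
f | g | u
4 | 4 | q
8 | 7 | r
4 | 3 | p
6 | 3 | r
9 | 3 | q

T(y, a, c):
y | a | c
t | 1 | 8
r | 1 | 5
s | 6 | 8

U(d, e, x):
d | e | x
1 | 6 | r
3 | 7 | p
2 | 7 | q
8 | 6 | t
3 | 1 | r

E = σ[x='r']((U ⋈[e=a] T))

σ filters on x, owned by the left side.
E' = (σ[x='r'](U) ⋈[e=a] T)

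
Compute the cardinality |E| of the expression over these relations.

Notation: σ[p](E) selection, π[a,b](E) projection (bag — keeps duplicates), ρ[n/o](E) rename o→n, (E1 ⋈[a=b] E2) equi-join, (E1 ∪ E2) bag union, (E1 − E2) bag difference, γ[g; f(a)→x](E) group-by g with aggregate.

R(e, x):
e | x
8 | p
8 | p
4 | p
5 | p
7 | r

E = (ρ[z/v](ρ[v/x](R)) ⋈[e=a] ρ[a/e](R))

Per-node cardinality:
  R → 5
  ρ[v/x](R) → 5
  ρ[z/v](ρ[v/x](R)) → 5
  R → 5
  ρ[a/e](R) → 5
  (ρ[z/v](ρ[v/x](R)) ⋈[e=a] ρ[a/e](R)) → 7

|E| = 7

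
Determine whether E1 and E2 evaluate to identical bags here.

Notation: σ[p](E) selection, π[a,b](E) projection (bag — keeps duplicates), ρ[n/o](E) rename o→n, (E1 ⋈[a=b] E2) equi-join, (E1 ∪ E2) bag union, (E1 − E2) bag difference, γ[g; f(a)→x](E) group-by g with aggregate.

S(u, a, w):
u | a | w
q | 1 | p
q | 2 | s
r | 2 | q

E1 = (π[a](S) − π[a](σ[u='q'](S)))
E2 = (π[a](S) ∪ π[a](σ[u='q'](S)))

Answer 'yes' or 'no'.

E1 per-node cardinality:
  S → 3
  π[a](S) → 3
  S → 3
  σ[u='q'](S) → 2
  π[a](σ[u='q'](S)) → 2
  (π[a](S) − π[a](σ[u='q'](S))) → 1
E2 per-node cardinality:
  S → 3
  π[a](S) → 3
  S → 3
  σ[u='q'](S) → 2
  π[a](σ[u='q'](S)) → 2
  (π[a](S) ∪ π[a](σ[u='q'](S))) → 5

E1 result:
a
2
E2 result:
a
1
1
2
2
2
Witness: (1,) appears 0× in E1 but 2× in E2.

no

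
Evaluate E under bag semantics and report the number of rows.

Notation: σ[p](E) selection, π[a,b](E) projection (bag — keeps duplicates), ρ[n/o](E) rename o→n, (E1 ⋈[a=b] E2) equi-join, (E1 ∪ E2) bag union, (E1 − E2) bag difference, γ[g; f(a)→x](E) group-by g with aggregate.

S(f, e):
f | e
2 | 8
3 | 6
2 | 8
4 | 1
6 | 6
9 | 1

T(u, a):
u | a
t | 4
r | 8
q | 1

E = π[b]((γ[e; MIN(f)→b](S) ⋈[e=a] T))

Row counts bottom-up:
  S → 6
  γ[e; MIN(f)→b](S) → 3
  T → 3
  (γ[e; MIN(f)→b](S) ⋈[e=a] T) → 2
  π[b]((γ[e; MIN(f)→b](S) ⋈[e=a] T)) → 2

|E| = 2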